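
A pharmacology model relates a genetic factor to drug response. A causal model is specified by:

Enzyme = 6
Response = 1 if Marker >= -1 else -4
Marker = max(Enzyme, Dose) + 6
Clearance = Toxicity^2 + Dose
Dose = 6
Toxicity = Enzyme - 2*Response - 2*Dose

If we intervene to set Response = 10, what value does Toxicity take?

Intervening sets Response = 10 and removes its equation (Response = 1 if Marker >= -1 else -4).
Toxicity = Enzyme - 2*Response - 2*Dose  [with Enzyme=6, Response=10, Dose=6]  = -26

-26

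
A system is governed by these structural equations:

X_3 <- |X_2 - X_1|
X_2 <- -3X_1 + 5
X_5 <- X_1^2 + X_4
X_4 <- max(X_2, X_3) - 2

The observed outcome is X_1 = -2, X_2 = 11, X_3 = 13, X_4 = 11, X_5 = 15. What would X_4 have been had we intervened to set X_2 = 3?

Under do(X_2=3), the mechanism X_2 <- -3X_1 + 5 is discarded; X_2 is fixed at 3.
X_3 = |X_2 - X_1|  [with X_2=3, X_1=-2]  = 5
X_4 = max(X_2, X_3) - 2  [with X_2=3, X_3=5]  = 3

3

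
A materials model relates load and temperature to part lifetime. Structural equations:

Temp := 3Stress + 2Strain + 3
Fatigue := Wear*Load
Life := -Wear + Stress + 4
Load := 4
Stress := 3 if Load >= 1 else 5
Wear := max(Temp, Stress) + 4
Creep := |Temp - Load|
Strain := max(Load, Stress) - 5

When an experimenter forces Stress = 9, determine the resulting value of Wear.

Under do(Stress=9), the mechanism Stress := 3 if Load >= 1 else 5 is discarded; Stress is fixed at 9.
Strain = max(Load, Stress) - 5  [with Load=4, Stress=9]  = 4
Temp = 3Stress + 2Strain + 3  [with Stress=9, Strain=4]  = 38
Wear = max(Temp, Stress) + 4  [with Temp=38, Stress=9]  = 42

42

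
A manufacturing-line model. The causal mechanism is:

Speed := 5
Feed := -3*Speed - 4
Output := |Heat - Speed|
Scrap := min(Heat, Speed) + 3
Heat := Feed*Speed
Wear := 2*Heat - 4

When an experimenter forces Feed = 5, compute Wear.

Under do(Feed=5), the mechanism Feed := -3*Speed - 4 is discarded; Feed is fixed at 5.
Heat = Feed*Speed  [with Feed=5, Speed=5]  = 25
Wear = 2*Heat - 4  [with Heat=25]  = 46

46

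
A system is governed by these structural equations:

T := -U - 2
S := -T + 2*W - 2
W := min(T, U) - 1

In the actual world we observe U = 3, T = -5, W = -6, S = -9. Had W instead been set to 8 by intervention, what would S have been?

19

The intervention breaks the incoming arrows to W: W := min(T, U) - 1 no longer applies, and W = 8.
T = -U - 2  [with U=3]  = -5
S = -T + 2*W - 2  [with T=-5, W=8]  = 19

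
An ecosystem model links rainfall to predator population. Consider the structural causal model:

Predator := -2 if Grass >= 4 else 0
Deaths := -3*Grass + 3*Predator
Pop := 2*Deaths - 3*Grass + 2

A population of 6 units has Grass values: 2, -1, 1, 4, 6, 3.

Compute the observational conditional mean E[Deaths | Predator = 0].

-3.75

Conditioning on Predator=0 selects the 4 unit(s) with Grass ∈ {2, -1, 1, 3}. Their Deaths values: -6, 3, -3, -9. Mean = -3.75.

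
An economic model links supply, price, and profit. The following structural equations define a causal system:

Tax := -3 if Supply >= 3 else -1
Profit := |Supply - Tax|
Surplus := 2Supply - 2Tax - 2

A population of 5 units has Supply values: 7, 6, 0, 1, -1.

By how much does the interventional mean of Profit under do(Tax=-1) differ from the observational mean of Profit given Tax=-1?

do(Tax=-1) breaks Tax's dependence on Supply. With Tax=-1 fixed, Profit across the units is 8, 7, 1, 2, 0, mean 3.6.
E[Profit|Tax=-1] averages over only the 3 units with Tax=-1 (Supply = 0, 1, -1): Profit = 1, 2, 0, mean 1.
Difference = 3.6 − 1 = 2.6.

2.6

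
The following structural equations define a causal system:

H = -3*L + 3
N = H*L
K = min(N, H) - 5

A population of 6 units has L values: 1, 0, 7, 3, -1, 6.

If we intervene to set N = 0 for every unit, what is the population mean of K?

The intervention sets N=0 in all 6 units regardless of L. Recomputing K per unit gives -5, -5, -23, -11, -5, -20; average -11.5.

-11.5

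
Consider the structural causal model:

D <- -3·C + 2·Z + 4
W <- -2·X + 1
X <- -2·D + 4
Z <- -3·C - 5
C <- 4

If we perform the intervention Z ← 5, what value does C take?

4

Under do(Z=5), the mechanism Z <- -3·C - 5 is discarded; Z is fixed at 5.
C is not downstream of the intervention, so its value is determined by the original equations.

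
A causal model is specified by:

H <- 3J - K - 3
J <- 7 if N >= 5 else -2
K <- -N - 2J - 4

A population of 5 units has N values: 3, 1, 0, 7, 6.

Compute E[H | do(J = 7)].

Under do(J=7), J's equation is replaced by J=7 for every unit. Per-unit H: 39, 37, 36, 43, 42. Mean = 39.4.

39.4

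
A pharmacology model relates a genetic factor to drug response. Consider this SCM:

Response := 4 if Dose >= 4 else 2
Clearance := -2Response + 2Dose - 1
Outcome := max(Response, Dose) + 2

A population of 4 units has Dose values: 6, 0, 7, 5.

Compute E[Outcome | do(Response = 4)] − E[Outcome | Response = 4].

-0.5

The intervention sets Response=4 in all 4 units regardless of Dose. Recomputing Outcome per unit gives 8, 6, 9, 7; average 7.5.
Observing Response=4 restricts to units where Response's equation naturally yields 4: Dose ∈ {6, 7, 5}. In that subpopulation Outcome = 8, 9, 7, mean 8.
Difference = 7.5 − 8 = -0.5.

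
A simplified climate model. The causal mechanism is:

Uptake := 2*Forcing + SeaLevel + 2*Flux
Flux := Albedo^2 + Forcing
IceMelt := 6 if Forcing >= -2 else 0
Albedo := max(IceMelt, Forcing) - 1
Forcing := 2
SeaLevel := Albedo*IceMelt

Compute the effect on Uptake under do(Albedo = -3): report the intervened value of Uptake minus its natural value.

-80

The intervention breaks the incoming arrows to Albedo: Albedo := max(IceMelt, Forcing) - 1 no longer applies, and Albedo = -3.
IceMelt = 6 if Forcing >= -2 else 0  [with Forcing=2]  = 6
SeaLevel = Albedo*IceMelt  [with Albedo=-3, IceMelt=6]  = -18
Flux = Albedo^2 + Forcing  [with Albedo=-3, Forcing=2]  = 11
Uptake = 2*Forcing + SeaLevel + 2*Flux  [with Forcing=2, SeaLevel=-18, Flux=11]  = 8
Without intervention: IceMelt = 6 if Forcing >= -2 else 0  [with Forcing=2]  = 6; Albedo = max(IceMelt, Forcing) - 1  [with IceMelt=6, Forcing=2]  = 5; SeaLevel = Albedo*IceMelt  [with Albedo=5, IceMelt=6]  = 30; Flux = Albedo^2 + Forcing  [with Albedo=5, Forcing=2]  = 27; Uptake = 2*Forcing + SeaLevel + 2*Flux  [with Forcing=2, SeaLevel=30, Flux=27]  = 88.
Change = 8 − 88 = -80.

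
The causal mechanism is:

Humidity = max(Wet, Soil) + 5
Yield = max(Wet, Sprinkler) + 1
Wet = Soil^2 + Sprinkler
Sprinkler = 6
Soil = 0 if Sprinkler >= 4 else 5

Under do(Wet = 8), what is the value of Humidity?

The intervention breaks the incoming arrows to Wet: Wet = Soil^2 + Sprinkler no longer applies, and Wet = 8.
Soil = 0 if Sprinkler >= 4 else 5  [with Sprinkler=6]  = 0
Humidity = max(Wet, Soil) + 5  [with Wet=8, Soil=0]  = 13

13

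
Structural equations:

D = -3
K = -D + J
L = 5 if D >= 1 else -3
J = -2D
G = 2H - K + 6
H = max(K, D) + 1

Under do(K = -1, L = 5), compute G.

The joint intervention fixes K = -1, L = 5, removing each variable's own equation.
H = max(K, D) + 1  [with K=-1, D=-3]  = 0
G = 2H - K + 6  [with H=0, K=-1]  = 7

7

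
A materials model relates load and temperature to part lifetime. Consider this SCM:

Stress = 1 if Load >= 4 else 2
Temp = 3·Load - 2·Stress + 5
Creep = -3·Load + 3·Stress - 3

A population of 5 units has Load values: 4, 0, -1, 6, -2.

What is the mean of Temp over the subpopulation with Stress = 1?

Observing Stress=1 restricts to units where Stress's equation naturally yields 1: Load ∈ {4, 6}. In that subpopulation Temp = 15, 21, mean 18.

18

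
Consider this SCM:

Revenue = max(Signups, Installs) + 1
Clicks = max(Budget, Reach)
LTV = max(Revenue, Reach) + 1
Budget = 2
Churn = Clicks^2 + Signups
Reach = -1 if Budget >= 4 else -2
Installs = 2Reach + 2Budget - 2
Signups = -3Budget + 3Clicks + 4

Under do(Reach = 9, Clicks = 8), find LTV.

24

The joint intervention fixes Reach = 9, Clicks = 8, removing each variable's own equation.
Installs = 2Reach + 2Budget - 2  [with Reach=9, Budget=2]  = 20
Signups = -3Budget + 3Clicks + 4  [with Budget=2, Clicks=8]  = 22
Revenue = max(Signups, Installs) + 1  [with Signups=22, Installs=20]  = 23
LTV = max(Revenue, Reach) + 1  [with Revenue=23, Reach=9]  = 24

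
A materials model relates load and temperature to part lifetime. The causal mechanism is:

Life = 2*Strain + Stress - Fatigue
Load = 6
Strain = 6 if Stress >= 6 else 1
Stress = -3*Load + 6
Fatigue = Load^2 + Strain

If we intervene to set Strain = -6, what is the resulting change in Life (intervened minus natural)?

-7

do(Strain=-6) replaces the equation Strain = 6 if Stress >= 6 else 1 with the constant Strain = -6.
Stress = -3*Load + 6  [with Load=6]  = -12
Fatigue = Load^2 + Strain  [with Load=6, Strain=-6]  = 30
Life = 2*Strain + Stress - Fatigue  [with Strain=-6, Stress=-12, Fatigue=30]  = -54
Without intervention: Stress = -3*Load + 6  [with Load=6]  = -12; Strain = 6 if Stress >= 6 else 1  [with Stress=-12]  = 1; Fatigue = Load^2 + Strain  [with Load=6, Strain=1]  = 37; Life = 2*Strain + Stress - Fatigue  [with Strain=1, Stress=-12, Fatigue=37]  = -47.
Change = -54 − (-47) = -7.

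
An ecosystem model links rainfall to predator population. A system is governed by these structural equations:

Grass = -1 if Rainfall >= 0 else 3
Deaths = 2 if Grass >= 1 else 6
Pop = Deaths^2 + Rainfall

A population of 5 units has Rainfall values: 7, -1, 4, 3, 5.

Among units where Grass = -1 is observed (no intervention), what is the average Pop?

40.75

E[Pop|Grass=-1] averages over only the 4 units with Grass=-1 (Rainfall = 7, 4, 3, 5): Pop = 43, 40, 39, 41, mean 40.75.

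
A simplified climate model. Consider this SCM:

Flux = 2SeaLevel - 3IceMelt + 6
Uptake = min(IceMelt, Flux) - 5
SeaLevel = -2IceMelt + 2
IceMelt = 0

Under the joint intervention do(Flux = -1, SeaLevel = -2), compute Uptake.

The joint intervention fixes Flux = -1, SeaLevel = -2, removing each variable's own equation.
Uptake = min(IceMelt, Flux) - 5  [with IceMelt=0, Flux=-1]  = -6

-6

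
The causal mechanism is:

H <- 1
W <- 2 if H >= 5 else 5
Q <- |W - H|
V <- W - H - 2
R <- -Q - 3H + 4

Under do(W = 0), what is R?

do(W=0) replaces the equation W <- 2 if H >= 5 else 5 with the constant W = 0.
Q = |W - H|  [with W=0, H=1]  = 1
R = -Q - 3H + 4  [with Q=1, H=1]  = 0

0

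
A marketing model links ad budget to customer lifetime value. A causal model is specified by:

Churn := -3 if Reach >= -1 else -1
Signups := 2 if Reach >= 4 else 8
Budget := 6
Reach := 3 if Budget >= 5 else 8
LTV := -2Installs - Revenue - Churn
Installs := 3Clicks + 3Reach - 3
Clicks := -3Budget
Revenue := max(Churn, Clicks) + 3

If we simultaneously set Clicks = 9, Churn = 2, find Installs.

33

Setting Clicks = 9, Churn = 2 by intervention discards those variables' equations.
Reach = 3 if Budget >= 5 else 8  [with Budget=6]  = 3
Installs = 3Clicks + 3Reach - 3  [with Clicks=9, Reach=3]  = 33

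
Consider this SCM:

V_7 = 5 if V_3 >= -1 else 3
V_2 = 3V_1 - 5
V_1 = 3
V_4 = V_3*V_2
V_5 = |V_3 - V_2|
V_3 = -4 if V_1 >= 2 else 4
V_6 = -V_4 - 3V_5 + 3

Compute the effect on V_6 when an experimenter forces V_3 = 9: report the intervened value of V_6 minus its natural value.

The intervention breaks the incoming arrows to V_3: V_3 = -4 if V_1 >= 2 else 4 no longer applies, and V_3 = 9.
V_2 = 3V_1 - 5  [with V_1=3]  = 4
V_4 = V_3*V_2  [with V_3=9, V_2=4]  = 36
V_5 = |V_3 - V_2|  [with V_3=9, V_2=4]  = 5
V_6 = -V_4 - 3V_5 + 3  [with V_4=36, V_5=5]  = -48
Without intervention: V_2 = 3V_1 - 5  [with V_1=3]  = 4; V_3 = -4 if V_1 >= 2 else 4  [with V_1=3]  = -4; V_4 = V_3*V_2  [with V_3=-4, V_2=4]  = -16; V_5 = |V_3 - V_2|  [with V_3=-4, V_2=4]  = 8; V_6 = -V_4 - 3V_5 + 3  [with V_4=-16, V_5=8]  = -5.
Change = -48 − (-5) = -43.

-43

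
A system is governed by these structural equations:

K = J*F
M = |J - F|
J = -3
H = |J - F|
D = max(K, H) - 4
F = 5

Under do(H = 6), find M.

8

The intervention breaks the incoming arrows to H: H = |J - F| no longer applies, and H = 6.
Since M is not a descendant of the intervened variable, it is unaffected.
M = |J - F|  [with J=-3, F=5]  = 8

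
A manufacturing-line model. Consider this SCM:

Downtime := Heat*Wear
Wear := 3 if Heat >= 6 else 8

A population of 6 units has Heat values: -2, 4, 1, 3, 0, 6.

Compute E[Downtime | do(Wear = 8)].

16

do(Wear=8) breaks Wear's dependence on Heat. With Wear=8 fixed, Downtime across the units is -16, 32, 8, 24, 0, 48, mean 16.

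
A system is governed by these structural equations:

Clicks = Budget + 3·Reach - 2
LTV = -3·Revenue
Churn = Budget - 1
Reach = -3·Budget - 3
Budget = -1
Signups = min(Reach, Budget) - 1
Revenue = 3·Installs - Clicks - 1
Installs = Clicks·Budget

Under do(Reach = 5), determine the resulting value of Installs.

Under do(Reach=5), the mechanism Reach = -3·Budget - 3 is discarded; Reach is fixed at 5.
Clicks = Budget + 3·Reach - 2  [with Budget=-1, Reach=5]  = 12
Installs = Clicks·Budget  [with Clicks=12, Budget=-1]  = -12

-12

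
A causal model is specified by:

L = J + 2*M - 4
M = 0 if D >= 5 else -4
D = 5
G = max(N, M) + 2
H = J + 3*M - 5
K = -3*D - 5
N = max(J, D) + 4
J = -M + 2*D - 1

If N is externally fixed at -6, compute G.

2

The intervention breaks the incoming arrows to N: N = max(J, D) + 4 no longer applies, and N = -6.
M = 0 if D >= 5 else -4  [with D=5]  = 0
G = max(N, M) + 2  [with N=-6, M=0]  = 2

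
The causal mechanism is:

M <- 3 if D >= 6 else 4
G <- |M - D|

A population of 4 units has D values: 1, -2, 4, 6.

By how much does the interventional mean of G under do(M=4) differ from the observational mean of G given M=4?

Under do(M=4), M's equation is replaced by M=4 for every unit. Per-unit G: 3, 6, 0, 2. Mean = 2.75.
Conditioning on M=4 selects the 3 unit(s) with D ∈ {1, -2, 4}. Their G values: 3, 6, 0. Mean = 3.
Difference = 2.75 − 3 = -0.25.

-0.25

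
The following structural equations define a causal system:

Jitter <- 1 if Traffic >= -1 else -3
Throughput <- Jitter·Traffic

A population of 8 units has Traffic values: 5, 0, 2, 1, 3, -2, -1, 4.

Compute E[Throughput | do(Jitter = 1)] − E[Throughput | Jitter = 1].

do(Jitter=1) breaks Jitter's dependence on Traffic. With Jitter=1 fixed, Throughput across the units is 5, 0, 2, 1, 3, -2, -1, 4, mean 1.5.
E[Throughput|Jitter=1] averages over only the 7 units with Jitter=1 (Traffic = 5, 0, 2, 1, 3, -1, 4): Throughput = 5, 0, 2, 1, 3, -1, 4, mean 2.
Difference = 1.5 − 2 = -0.5.

-0.5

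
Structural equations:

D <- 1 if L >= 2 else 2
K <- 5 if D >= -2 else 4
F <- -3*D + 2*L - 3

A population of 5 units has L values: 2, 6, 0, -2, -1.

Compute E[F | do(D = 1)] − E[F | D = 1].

Every unit gets D=1 under the intervention. F values become -2, 6, -6, -10, -8; E[F|do(D=1)] = -4.
E[F|D=1] averages over only the 2 units with D=1 (L = 2, 6): F = -2, 6, mean 2.
Difference = -4 − 2 = -6.

-6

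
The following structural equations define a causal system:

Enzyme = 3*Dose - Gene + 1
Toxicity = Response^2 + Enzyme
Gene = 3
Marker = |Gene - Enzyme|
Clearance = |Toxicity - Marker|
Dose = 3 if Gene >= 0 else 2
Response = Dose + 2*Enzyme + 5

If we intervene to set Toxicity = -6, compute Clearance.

Intervening sets Toxicity = -6 and removes its equation (Toxicity = Response^2 + Enzyme).
Dose = 3 if Gene >= 0 else 2  [with Gene=3]  = 3
Enzyme = 3*Dose - Gene + 1  [with Dose=3, Gene=3]  = 7
Marker = |Gene - Enzyme|  [with Gene=3, Enzyme=7]  = 4
Clearance = |Toxicity - Marker|  [with Toxicity=-6, Marker=4]  = 10

10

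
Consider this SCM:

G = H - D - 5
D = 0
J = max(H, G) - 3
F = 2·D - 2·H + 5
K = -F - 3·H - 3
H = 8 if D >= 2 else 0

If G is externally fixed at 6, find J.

do(G=6) replaces the equation G = H - D - 5 with the constant G = 6.
H = 8 if D >= 2 else 0  [with D=0]  = 0
J = max(H, G) - 3  [with H=0, G=6]  = 3

3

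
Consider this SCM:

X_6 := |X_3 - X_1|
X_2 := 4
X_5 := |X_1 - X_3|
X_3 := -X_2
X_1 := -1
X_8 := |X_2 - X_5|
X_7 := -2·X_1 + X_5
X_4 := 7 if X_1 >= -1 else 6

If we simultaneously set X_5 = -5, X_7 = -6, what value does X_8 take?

9

Under do(X_5 = -5, X_7 = -6), each intervened variable's structural equation is replaced by its fixed value.
X_8 = |X_2 - X_5|  [with X_2=4, X_5=-5]  = 9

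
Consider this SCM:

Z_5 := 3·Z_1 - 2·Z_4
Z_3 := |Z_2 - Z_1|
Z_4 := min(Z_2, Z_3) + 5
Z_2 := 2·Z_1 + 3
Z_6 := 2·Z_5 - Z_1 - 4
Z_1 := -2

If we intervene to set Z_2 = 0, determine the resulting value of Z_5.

-16

do(Z_2=0) replaces the equation Z_2 := 2·Z_1 + 3 with the constant Z_2 = 0.
Z_3 = |Z_2 - Z_1|  [with Z_2=0, Z_1=-2]  = 2
Z_4 = min(Z_2, Z_3) + 5  [with Z_2=0, Z_3=2]  = 5
Z_5 = 3·Z_1 - 2·Z_4  [with Z_1=-2, Z_4=5]  = -16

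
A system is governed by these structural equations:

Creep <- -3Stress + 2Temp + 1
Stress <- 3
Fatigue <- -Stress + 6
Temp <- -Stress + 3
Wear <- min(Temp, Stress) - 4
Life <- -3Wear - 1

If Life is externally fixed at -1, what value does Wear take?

-4

do(Life=-1) replaces the equation Life <- -3Wear - 1 with the constant Life = -1.
No directed path runs from Life to Wear, so Wear keeps its natural value.
Temp = -Stress + 3  [with Stress=3]  = 0
Wear = min(Temp, Stress) - 4  [with Temp=0, Stress=3]  = -4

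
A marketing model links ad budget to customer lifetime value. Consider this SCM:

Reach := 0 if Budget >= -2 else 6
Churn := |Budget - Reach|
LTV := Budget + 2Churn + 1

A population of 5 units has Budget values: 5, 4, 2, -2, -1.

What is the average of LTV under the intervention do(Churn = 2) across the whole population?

6.6

Under do(Churn=2), Churn's equation is replaced by Churn=2 for every unit. Per-unit LTV: 10, 9, 7, 3, 4. Mean = 6.6.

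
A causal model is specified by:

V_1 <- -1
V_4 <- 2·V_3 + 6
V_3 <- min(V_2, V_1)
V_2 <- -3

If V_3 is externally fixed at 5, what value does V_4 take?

The intervention breaks the incoming arrows to V_3: V_3 <- min(V_2, V_1) no longer applies, and V_3 = 5.
V_4 = 2·V_3 + 6  [with V_3=5]  = 16

16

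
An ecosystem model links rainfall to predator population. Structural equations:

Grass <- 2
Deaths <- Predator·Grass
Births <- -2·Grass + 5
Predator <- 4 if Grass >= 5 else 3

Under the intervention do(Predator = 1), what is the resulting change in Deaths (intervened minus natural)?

Under do(Predator=1), the mechanism Predator <- 4 if Grass >= 5 else 3 is discarded; Predator is fixed at 1.
Deaths = Predator·Grass  [with Predator=1, Grass=2]  = 2
Without intervention: Predator = 4 if Grass >= 5 else 3  [with Grass=2]  = 3; Deaths = Predator·Grass  [with Predator=3, Grass=2]  = 6.
Change = 2 − 6 = -4.

-4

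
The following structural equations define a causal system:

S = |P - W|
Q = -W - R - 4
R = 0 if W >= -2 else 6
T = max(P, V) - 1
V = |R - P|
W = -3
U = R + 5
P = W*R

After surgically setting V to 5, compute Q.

-7

Under do(V=5), the mechanism V = |R - P| is discarded; V is fixed at 5.
Since Q is not a descendant of the intervened variable, it is unaffected.
R = 0 if W >= -2 else 6  [with W=-3]  = 6
Q = -W - R - 4  [with W=-3, R=6]  = -7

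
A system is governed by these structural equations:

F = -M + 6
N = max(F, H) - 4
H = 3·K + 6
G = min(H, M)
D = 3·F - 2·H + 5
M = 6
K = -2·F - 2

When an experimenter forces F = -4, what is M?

6

Under do(F=-4), the mechanism F = -M + 6 is discarded; F is fixed at -4.
M is not downstream of the intervention, so its value is determined by the original equations.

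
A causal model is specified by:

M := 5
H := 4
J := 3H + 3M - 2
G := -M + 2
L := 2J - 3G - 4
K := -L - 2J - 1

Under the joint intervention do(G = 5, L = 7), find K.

-58

The joint intervention fixes G = 5, L = 7, removing each variable's own equation.
J = 3H + 3M - 2  [with H=4, M=5]  = 25
K = -L - 2J - 1  [with L=7, J=25]  = -58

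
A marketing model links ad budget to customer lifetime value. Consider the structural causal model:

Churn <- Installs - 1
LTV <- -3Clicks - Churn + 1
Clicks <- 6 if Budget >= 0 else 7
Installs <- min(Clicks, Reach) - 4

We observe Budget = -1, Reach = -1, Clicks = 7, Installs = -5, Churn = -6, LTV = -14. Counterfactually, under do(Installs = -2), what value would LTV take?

Under do(Installs=-2), the mechanism Installs <- min(Clicks, Reach) - 4 is discarded; Installs is fixed at -2.
Clicks = 6 if Budget >= 0 else 7  [with Budget=-1]  = 7
Churn = Installs - 1  [with Installs=-2]  = -3
LTV = -3Clicks - Churn + 1  [with Clicks=7, Churn=-3]  = -17

-17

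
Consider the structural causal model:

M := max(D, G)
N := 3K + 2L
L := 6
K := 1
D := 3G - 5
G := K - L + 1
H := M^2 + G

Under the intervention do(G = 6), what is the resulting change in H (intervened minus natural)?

The intervention breaks the incoming arrows to G: G := K - L + 1 no longer applies, and G = 6.
D = 3G - 5  [with G=6]  = 13
M = max(D, G)  [with D=13, G=6]  = 13
H = M^2 + G  [with M=13, G=6]  = 175
Without intervention: G = K - L + 1  [with K=1, L=6]  = -4; D = 3G - 5  [with G=-4]  = -17; M = max(D, G)  [with D=-17, G=-4]  = -4; H = M^2 + G  [with M=-4, G=-4]  = 12.
Change = 175 − 12 = 163.

163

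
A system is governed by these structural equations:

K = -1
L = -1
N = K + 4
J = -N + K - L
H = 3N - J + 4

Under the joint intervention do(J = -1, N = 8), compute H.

The joint intervention fixes J = -1, N = 8, removing each variable's own equation.
H = 3N - J + 4  [with N=8, J=-1]  = 29

29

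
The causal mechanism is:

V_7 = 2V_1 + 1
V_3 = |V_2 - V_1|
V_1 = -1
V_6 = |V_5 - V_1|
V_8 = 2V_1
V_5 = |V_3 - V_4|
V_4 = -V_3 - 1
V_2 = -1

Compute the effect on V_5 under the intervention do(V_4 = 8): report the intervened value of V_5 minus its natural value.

7

Intervening sets V_4 = 8 and removes its equation (V_4 = -V_3 - 1).
V_3 = |V_2 - V_1|  [with V_2=-1, V_1=-1]  = 0
V_5 = |V_3 - V_4|  [with V_3=0, V_4=8]  = 8
Without intervention: V_3 = |V_2 - V_1|  [with V_2=-1, V_1=-1]  = 0; V_4 = -V_3 - 1  [with V_3=0]  = -1; V_5 = |V_3 - V_4|  [with V_3=0, V_4=-1]  = 1.
Change = 8 − 1 = 7.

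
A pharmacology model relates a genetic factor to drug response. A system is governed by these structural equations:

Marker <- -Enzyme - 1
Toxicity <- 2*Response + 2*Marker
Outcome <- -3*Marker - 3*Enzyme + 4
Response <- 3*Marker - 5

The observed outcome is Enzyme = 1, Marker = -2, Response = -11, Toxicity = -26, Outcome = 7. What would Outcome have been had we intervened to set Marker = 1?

-2

do(Marker=1) replaces the equation Marker <- -Enzyme - 1 with the constant Marker = 1.
Outcome = -3*Marker - 3*Enzyme + 4  [with Marker=1, Enzyme=1]  = -2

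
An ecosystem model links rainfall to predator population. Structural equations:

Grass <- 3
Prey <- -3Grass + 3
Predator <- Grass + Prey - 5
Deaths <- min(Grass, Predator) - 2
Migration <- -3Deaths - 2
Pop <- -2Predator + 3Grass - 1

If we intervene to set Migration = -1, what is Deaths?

-10

The intervention breaks the incoming arrows to Migration: Migration <- -3Deaths - 2 no longer applies, and Migration = -1.
Since Deaths is not a descendant of the intervened variable, it is unaffected.
Prey = -3Grass + 3  [with Grass=3]  = -6
Predator = Grass + Prey - 5  [with Grass=3, Prey=-6]  = -8
Deaths = min(Grass, Predator) - 2  [with Grass=3, Predator=-8]  = -10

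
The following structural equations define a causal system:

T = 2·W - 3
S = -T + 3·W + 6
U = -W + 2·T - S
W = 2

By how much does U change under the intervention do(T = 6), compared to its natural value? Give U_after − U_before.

Under do(T=6), the mechanism T = 2·W - 3 is discarded; T is fixed at 6.
S = -T + 3·W + 6  [with T=6, W=2]  = 6
U = -W + 2·T - S  [with W=2, T=6, S=6]  = 4
Without intervention: T = 2·W - 3  [with W=2]  = 1; S = -T + 3·W + 6  [with T=1, W=2]  = 11; U = -W + 2·T - S  [with W=2, T=1, S=11]  = -11.
Change = 4 − (-11) = 15.

15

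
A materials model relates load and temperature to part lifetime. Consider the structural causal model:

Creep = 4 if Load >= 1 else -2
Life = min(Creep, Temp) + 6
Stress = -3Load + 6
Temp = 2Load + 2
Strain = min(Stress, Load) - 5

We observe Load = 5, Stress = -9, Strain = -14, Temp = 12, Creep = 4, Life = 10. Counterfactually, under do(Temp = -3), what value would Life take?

3

Under do(Temp=-3), the mechanism Temp = 2Load + 2 is discarded; Temp is fixed at -3.
Creep = 4 if Load >= 1 else -2  [with Load=5]  = 4
Life = min(Creep, Temp) + 6  [with Creep=4, Temp=-3]  = 3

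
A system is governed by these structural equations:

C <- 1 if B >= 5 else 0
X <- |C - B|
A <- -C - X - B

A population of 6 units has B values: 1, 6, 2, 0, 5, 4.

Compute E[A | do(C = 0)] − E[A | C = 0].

The intervention sets C=0 in all 6 units regardless of B. Recomputing A per unit gives -2, -12, -4, 0, -10, -8; average -6.
Observing C=0 restricts to units where C's equation naturally yields 0: B ∈ {1, 2, 0, 4}. In that subpopulation A = -2, -4, 0, -8, mean -3.5.
Difference = -6 − (-3.5) = -2.5.

-2.5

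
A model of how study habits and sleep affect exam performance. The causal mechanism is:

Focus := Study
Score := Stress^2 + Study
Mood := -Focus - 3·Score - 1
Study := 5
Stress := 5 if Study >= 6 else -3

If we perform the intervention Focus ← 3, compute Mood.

-46

do(Focus=3) replaces the equation Focus := Study with the constant Focus = 3.
Stress = 5 if Study >= 6 else -3  [with Study=5]  = -3
Score = Stress^2 + Study  [with Stress=-3, Study=5]  = 14
Mood = -Focus - 3·Score - 1  [with Focus=3, Score=14]  = -46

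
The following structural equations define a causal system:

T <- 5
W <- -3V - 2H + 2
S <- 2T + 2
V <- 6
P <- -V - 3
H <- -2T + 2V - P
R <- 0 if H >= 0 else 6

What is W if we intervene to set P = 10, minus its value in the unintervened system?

The intervention breaks the incoming arrows to P: P <- -V - 3 no longer applies, and P = 10.
H = -2T + 2V - P  [with T=5, V=6, P=10]  = -8
W = -3V - 2H + 2  [with V=6, H=-8]  = 0
Without intervention: P = -V - 3  [with V=6]  = -9; H = -2T + 2V - P  [with T=5, V=6, P=-9]  = 11; W = -3V - 2H + 2  [with V=6, H=11]  = -38.
Change = 0 − (-38) = 38.

38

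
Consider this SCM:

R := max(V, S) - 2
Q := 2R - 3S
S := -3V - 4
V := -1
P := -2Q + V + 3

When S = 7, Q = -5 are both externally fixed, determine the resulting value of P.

Setting S = 7, Q = -5 by intervention discards those variables' equations.
P = -2Q + V + 3  [with Q=-5, V=-1]  = 12

12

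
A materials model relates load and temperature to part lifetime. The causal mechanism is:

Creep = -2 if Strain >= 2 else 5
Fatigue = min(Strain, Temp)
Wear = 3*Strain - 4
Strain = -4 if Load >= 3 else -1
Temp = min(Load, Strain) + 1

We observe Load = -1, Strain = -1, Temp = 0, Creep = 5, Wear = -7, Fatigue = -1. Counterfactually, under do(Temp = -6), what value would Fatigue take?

-6

The intervention breaks the incoming arrows to Temp: Temp = min(Load, Strain) + 1 no longer applies, and Temp = -6.
Strain = -4 if Load >= 3 else -1  [with Load=-1]  = -1
Fatigue = min(Strain, Temp)  [with Strain=-1, Temp=-6]  = -6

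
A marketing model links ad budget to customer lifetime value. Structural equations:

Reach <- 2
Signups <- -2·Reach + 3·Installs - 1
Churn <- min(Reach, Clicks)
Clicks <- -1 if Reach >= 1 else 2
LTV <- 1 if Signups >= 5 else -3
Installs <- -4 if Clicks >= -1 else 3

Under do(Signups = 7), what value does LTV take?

1

Under do(Signups=7), the mechanism Signups <- -2·Reach + 3·Installs - 1 is discarded; Signups is fixed at 7.
LTV = 1 if Signups >= 5 else -3  [with Signups=7]  = 1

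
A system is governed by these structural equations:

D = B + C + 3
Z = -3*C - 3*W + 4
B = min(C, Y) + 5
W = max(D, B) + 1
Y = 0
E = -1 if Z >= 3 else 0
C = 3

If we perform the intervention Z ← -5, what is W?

12

do(Z=-5) replaces the equation Z = -3*C - 3*W + 4 with the constant Z = -5.
Since W is not a descendant of the intervened variable, it is unaffected.
B = min(C, Y) + 5  [with C=3, Y=0]  = 5
D = B + C + 3  [with B=5, C=3]  = 11
W = max(D, B) + 1  [with D=11, B=5]  = 12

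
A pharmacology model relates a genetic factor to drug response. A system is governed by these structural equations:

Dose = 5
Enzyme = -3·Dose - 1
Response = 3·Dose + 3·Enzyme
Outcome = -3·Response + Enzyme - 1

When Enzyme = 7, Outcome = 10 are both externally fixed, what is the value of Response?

36

The joint intervention fixes Enzyme = 7, Outcome = 10, removing each variable's own equation.
Response = 3·Dose + 3·Enzyme  [with Dose=5, Enzyme=7]  = 36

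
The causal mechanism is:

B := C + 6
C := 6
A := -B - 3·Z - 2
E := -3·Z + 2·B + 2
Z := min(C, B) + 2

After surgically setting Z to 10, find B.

Under do(Z=10), the mechanism Z := min(C, B) + 2 is discarded; Z is fixed at 10.
Since B is not a descendant of the intervened variable, it is unaffected.
B = C + 6  [with C=6]  = 12

12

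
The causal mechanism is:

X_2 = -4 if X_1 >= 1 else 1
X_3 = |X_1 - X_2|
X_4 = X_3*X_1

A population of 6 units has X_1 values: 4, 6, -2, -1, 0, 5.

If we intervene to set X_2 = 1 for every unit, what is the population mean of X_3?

3

Under do(X_2=1), X_2's equation is replaced by X_2=1 for every unit. Per-unit X_3: 3, 5, 3, 2, 1, 4. Mean = 3.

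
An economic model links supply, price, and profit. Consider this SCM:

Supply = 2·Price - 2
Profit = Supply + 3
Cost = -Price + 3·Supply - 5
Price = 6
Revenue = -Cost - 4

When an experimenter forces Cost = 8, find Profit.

do(Cost=8) replaces the equation Cost = -Price + 3·Supply - 5 with the constant Cost = 8.
Profit is not downstream of the intervention, so its value is determined by the original equations.
Supply = 2·Price - 2  [with Price=6]  = 10
Profit = Supply + 3  [with Supply=10]  = 13

13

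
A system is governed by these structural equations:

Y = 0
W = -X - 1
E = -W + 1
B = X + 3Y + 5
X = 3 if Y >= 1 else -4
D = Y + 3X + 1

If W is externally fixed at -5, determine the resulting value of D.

-11

Under do(W=-5), the mechanism W = -X - 1 is discarded; W is fixed at -5.
Since D is not a descendant of the intervened variable, it is unaffected.
X = 3 if Y >= 1 else -4  [with Y=0]  = -4
D = Y + 3X + 1  [with Y=0, X=-4]  = -11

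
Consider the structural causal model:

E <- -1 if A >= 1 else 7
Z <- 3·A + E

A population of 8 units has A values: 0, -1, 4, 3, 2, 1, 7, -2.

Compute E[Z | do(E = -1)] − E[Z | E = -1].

Every unit gets E=-1 under the intervention. Z values become -1, -4, 11, 8, 5, 2, 20, -7; E[Z|do(E=-1)] = 4.25.
Observing E=-1 restricts to units where E's equation naturally yields -1: A ∈ {4, 3, 2, 1, 7}. In that subpopulation Z = 11, 8, 5, 2, 20, mean 9.2.
Difference = 4.25 − 9.2 = -4.95.

-4.95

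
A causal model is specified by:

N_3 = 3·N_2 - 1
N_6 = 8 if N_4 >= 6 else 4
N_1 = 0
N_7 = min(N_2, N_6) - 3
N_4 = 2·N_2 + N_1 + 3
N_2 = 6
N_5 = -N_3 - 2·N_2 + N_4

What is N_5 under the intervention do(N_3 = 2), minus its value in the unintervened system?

do(N_3=2) replaces the equation N_3 = 3·N_2 - 1 with the constant N_3 = 2.
N_4 = 2·N_2 + N_1 + 3  [with N_2=6, N_1=0]  = 15
N_5 = -N_3 - 2·N_2 + N_4  [with N_3=2, N_2=6, N_4=15]  = 1
Without intervention: N_3 = 3·N_2 - 1  [with N_2=6]  = 17; N_4 = 2·N_2 + N_1 + 3  [with N_2=6, N_1=0]  = 15; N_5 = -N_3 - 2·N_2 + N_4  [with N_3=17, N_2=6, N_4=15]  = -14.
Change = 1 − (-14) = 15.

15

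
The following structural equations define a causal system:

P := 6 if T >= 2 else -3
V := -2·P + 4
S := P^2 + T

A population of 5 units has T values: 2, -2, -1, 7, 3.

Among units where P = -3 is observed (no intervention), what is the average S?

Conditioning on P=-3 selects the 2 unit(s) with T ∈ {-2, -1}. Their S values: 7, 8. Mean = 7.5.

7.5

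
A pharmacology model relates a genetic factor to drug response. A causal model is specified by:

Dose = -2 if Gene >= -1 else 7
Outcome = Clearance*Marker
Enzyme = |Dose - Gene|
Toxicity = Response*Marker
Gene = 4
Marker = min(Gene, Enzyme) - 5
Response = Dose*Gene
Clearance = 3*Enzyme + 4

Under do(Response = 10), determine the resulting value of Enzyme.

6

do(Response=10) replaces the equation Response = Dose*Gene with the constant Response = 10.
Enzyme is not downstream of the intervention, so its value is determined by the original equations.
Dose = -2 if Gene >= -1 else 7  [with Gene=4]  = -2
Enzyme = |Dose - Gene|  [with Dose=-2, Gene=4]  = 6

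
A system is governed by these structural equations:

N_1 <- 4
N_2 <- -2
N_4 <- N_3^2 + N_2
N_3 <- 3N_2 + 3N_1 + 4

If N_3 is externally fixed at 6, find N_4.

The intervention breaks the incoming arrows to N_3: N_3 <- 3N_2 + 3N_1 + 4 no longer applies, and N_3 = 6.
N_4 = N_3^2 + N_2  [with N_3=6, N_2=-2]  = 34

34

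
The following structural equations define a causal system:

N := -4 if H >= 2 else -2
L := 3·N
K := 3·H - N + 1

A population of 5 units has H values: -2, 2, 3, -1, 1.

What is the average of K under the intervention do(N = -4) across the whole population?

6.8

Every unit gets N=-4 under the intervention. K values become -1, 11, 14, 2, 8; E[K|do(N=-4)] = 6.8.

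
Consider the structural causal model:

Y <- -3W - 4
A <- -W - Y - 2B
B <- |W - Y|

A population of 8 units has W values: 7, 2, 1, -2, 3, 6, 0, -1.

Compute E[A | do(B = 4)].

0

Under do(B=4), B's equation is replaced by B=4 for every unit. Per-unit A: 10, 0, -2, -8, 2, 8, -4, -6. Mean = 0.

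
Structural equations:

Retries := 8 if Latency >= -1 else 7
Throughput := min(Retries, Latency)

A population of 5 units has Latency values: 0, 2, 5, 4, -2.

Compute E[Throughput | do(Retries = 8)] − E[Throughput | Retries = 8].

Under do(Retries=8), Retries's equation is replaced by Retries=8 for every unit. Per-unit Throughput: 0, 2, 5, 4, -2. Mean = 1.8.
Conditioning on Retries=8 selects the 4 unit(s) with Latency ∈ {0, 2, 5, 4}. Their Throughput values: 0, 2, 5, 4. Mean = 2.75.
Difference = 1.8 − 2.75 = -0.95.

-0.95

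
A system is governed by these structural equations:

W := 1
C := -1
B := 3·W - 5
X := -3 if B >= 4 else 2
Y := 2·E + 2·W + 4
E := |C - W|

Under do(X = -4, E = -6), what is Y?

-6

Under do(X = -4, E = -6), each intervened variable's structural equation is replaced by its fixed value.
Y = 2·E + 2·W + 4  [with E=-6, W=1]  = -6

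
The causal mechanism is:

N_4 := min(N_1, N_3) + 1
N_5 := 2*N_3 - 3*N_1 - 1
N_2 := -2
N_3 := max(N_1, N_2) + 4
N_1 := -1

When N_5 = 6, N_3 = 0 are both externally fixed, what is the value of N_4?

0

Under do(N_5 = 6, N_3 = 0), each intervened variable's structural equation is replaced by its fixed value.
N_4 = min(N_1, N_3) + 1  [with N_1=-1, N_3=0]  = 0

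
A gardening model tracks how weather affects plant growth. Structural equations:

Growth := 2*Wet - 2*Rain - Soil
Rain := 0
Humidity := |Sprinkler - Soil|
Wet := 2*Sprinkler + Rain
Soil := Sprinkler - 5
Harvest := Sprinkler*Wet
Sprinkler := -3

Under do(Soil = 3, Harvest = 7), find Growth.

-15

Setting Soil = 3, Harvest = 7 by intervention discards those variables' equations.
Wet = 2*Sprinkler + Rain  [with Sprinkler=-3, Rain=0]  = -6
Growth = 2*Wet - 2*Rain - Soil  [with Wet=-6, Rain=0, Soil=3]  = -15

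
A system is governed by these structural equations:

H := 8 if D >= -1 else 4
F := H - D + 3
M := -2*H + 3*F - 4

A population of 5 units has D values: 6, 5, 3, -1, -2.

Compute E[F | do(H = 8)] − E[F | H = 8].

The intervention sets H=8 in all 5 units regardless of D. Recomputing F per unit gives 5, 6, 8, 12, 13; average 8.8.
Observing H=8 restricts to units where H's equation naturally yields 8: D ∈ {6, 5, 3, -1}. In that subpopulation F = 5, 6, 8, 12, mean 7.75.
Difference = 8.8 − 7.75 = 1.05.

1.05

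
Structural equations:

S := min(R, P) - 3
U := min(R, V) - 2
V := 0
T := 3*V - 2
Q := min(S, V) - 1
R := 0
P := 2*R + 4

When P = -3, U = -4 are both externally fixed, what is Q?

-7

The joint intervention fixes P = -3, U = -4, removing each variable's own equation.
S = min(R, P) - 3  [with R=0, P=-3]  = -6
Q = min(S, V) - 1  [with S=-6, V=0]  = -7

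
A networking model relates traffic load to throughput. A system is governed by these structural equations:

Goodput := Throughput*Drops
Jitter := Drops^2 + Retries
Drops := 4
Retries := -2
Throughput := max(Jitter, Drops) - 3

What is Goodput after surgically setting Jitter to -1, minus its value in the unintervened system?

-40

do(Jitter=-1) replaces the equation Jitter := Drops^2 + Retries with the constant Jitter = -1.
Throughput = max(Jitter, Drops) - 3  [with Jitter=-1, Drops=4]  = 1
Goodput = Throughput*Drops  [with Throughput=1, Drops=4]  = 4
Without intervention: Jitter = Drops^2 + Retries  [with Drops=4, Retries=-2]  = 14; Throughput = max(Jitter, Drops) - 3  [with Jitter=14, Drops=4]  = 11; Goodput = Throughput*Drops  [with Throughput=11, Drops=4]  = 44.
Change = 4 − 44 = -40.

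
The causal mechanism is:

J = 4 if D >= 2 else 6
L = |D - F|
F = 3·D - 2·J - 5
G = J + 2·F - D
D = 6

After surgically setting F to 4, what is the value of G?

6

The intervention breaks the incoming arrows to F: F = 3·D - 2·J - 5 no longer applies, and F = 4.
J = 4 if D >= 2 else 6  [with D=6]  = 4
G = J + 2·F - D  [with J=4, F=4, D=6]  = 6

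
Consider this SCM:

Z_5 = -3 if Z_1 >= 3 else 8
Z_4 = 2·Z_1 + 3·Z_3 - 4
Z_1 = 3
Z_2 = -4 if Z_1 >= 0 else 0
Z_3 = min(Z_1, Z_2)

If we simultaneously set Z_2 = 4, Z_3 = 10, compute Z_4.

32

Setting Z_2 = 4, Z_3 = 10 by intervention discards those variables' equations.
Z_4 = 2·Z_1 + 3·Z_3 - 4  [with Z_1=3, Z_3=10]  = 32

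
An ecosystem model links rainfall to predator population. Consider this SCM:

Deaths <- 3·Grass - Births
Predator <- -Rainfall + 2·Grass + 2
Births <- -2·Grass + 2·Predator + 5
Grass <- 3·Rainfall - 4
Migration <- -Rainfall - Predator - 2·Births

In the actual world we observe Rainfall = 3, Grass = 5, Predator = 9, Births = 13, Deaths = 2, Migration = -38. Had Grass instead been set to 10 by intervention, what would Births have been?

23

Under do(Grass=10), the mechanism Grass <- 3·Rainfall - 4 is discarded; Grass is fixed at 10.
Predator = -Rainfall + 2·Grass + 2  [with Rainfall=3, Grass=10]  = 19
Births = -2·Grass + 2·Predator + 5  [with Grass=10, Predator=19]  = 23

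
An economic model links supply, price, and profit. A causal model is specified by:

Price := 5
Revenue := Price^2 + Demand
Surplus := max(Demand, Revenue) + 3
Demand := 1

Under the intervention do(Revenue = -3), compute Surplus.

4

The intervention breaks the incoming arrows to Revenue: Revenue := Price^2 + Demand no longer applies, and Revenue = -3.
Surplus = max(Demand, Revenue) + 3  [with Demand=1, Revenue=-3]  = 4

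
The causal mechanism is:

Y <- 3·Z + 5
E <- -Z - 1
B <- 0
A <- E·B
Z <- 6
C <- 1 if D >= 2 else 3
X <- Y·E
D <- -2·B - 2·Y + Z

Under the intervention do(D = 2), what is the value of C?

The intervention breaks the incoming arrows to D: D <- -2·B - 2·Y + Z no longer applies, and D = 2.
C = 1 if D >= 2 else 3  [with D=2]  = 1

1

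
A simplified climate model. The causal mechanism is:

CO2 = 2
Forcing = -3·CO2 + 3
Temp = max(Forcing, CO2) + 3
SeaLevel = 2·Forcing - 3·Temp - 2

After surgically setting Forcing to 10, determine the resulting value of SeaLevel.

Under do(Forcing=10), the mechanism Forcing = -3·CO2 + 3 is discarded; Forcing is fixed at 10.
Temp = max(Forcing, CO2) + 3  [with Forcing=10, CO2=2]  = 13
SeaLevel = 2·Forcing - 3·Temp - 2  [with Forcing=10, Temp=13]  = -21

-21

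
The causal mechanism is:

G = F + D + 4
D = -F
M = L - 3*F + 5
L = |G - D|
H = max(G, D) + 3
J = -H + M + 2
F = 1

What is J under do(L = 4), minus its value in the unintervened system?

Under do(L=4), the mechanism L = |G - D| is discarded; L is fixed at 4.
D = -F  [with F=1]  = -1
G = F + D + 4  [with F=1, D=-1]  = 4
H = max(G, D) + 3  [with G=4, D=-1]  = 7
M = L - 3*F + 5  [with L=4, F=1]  = 6
J = -H + M + 2  [with H=7, M=6]  = 1
Without intervention: D = -F  [with F=1]  = -1; G = F + D + 4  [with F=1, D=-1]  = 4; H = max(G, D) + 3  [with G=4, D=-1]  = 7; L = |G - D|  [with G=4, D=-1]  = 5; M = L - 3*F + 5  [with L=5, F=1]  = 7; J = -H + M + 2  [with H=7, M=7]  = 2.
Change = 1 − 2 = -1.

-1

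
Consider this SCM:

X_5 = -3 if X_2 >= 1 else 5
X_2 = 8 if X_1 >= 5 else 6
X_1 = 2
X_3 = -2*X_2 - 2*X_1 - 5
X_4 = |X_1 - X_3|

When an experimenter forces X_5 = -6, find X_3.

-21

do(X_5=-6) replaces the equation X_5 = -3 if X_2 >= 1 else 5 with the constant X_5 = -6.
X_3 is not downstream of the intervention, so its value is determined by the original equations.
X_2 = 8 if X_1 >= 5 else 6  [with X_1=2]  = 6
X_3 = -2*X_2 - 2*X_1 - 5  [with X_2=6, X_1=2]  = -21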